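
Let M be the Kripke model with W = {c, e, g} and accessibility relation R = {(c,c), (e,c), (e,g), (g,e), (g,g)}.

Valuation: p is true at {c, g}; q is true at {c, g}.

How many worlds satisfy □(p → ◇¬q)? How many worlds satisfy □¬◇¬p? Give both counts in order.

1 and 1

For □(p → ◇¬q):
c: successors {c}; p → ◇¬q there: c:F. ✗
e: successors {c, g}; p → ◇¬q there: c:F, g:T. ✗
g: successors {e, g}; p → ◇¬q there: e:T, g:T. ✓
— 1 world.
For □¬◇¬p:
c: successors {c}; ¬◇¬p there: c:T. ✓
e: successors {c, g}; ¬◇¬p there: c:T, g:F. ✗
g: successors {e, g}; ¬◇¬p there: e:T, g:F. ✗
— 1 world.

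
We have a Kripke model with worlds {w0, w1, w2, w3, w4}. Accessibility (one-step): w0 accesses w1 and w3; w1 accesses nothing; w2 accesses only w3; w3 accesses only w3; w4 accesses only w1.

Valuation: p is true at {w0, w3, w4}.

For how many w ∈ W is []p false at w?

2

w0: successors {w1, w3}; p there: w1:F, w3:T. ✗
w1: no successors, so []p holds vacuously. ✓
w2: successors {w3}; p there: w3:T. ✓
w3: successors {w3}; p there: w3:T. ✓
w4: successors {w1}; p there: w1:F. ✗
Satisfying worlds: {w1, w2, w3}.
So []p fails at the other 2 worlds.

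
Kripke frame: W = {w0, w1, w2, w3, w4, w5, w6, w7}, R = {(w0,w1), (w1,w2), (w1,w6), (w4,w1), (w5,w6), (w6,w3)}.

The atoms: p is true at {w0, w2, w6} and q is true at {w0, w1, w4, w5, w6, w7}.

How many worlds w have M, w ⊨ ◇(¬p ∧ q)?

2

w0: successors {w1}; ¬p ∧ q there: w1:T. ✓
w1: successors {w2, w6}; ¬p ∧ q there: w2:F, w6:F. ✗
w2: no successors, so ◇(¬p ∧ q) fails. ✗
w3: no successors, so ◇(¬p ∧ q) fails. ✗
w4: successors {w1}; ¬p ∧ q there: w1:T. ✓
w5: successors {w6}; ¬p ∧ q there: w6:F. ✗
w6: successors {w3}; ¬p ∧ q there: w3:F. ✗
w7: no successors, so ◇(¬p ∧ q) fails. ✗
Satisfying worlds: {w0, w4}.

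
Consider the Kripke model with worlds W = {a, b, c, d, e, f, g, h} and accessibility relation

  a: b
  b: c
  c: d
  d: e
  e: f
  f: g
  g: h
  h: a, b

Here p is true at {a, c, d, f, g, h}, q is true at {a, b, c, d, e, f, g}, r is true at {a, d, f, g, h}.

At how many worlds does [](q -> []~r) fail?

a: successors {b}; q -> []~r there: b:T. ✓
b: successors {c}; q -> []~r there: c:F. ✗
c: successors {d}; q -> []~r there: d:T. ✓
d: successors {e}; q -> []~r there: e:F. ✗
e: successors {f}; q -> []~r there: f:F. ✗
f: successors {g}; q -> []~r there: g:F. ✗
g: successors {h}; q -> []~r there: h:T. ✓
h: successors {a, b}; q -> []~r there: a:T, b:T. ✓
Satisfying worlds: {a, c, g, h}.
So [](q -> []~r) fails at the other 4 worlds.

4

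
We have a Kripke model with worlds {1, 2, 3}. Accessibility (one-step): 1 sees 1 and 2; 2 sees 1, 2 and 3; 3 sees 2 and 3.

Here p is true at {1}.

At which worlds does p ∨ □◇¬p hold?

1: p is T, □◇¬p is T. ✓
2: p is F, □◇¬p is T. ✓
3: p is F, □◇¬p is T. ✓

{1, 2, 3}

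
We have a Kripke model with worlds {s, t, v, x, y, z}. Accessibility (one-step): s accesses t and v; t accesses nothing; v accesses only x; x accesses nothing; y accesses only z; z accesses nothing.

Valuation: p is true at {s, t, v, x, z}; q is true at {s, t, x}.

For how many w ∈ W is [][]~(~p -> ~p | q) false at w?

1

s: successors {t, v}; []~(~p -> ~p | q) there: t:T, v:F. ✗
t: no successors, so [][]~(~p -> ~p | q) holds vacuously. ✓
v: successors {x}; []~(~p -> ~p | q) there: x:T. ✓
x: no successors, so [][]~(~p -> ~p | q) holds vacuously. ✓
y: successors {z}; []~(~p -> ~p | q) there: z:T. ✓
z: no successors, so [][]~(~p -> ~p | q) holds vacuously. ✓
Satisfying worlds: {t, v, x, y, z}.
So [][]~(~p -> ~p | q) fails at the other 1 world.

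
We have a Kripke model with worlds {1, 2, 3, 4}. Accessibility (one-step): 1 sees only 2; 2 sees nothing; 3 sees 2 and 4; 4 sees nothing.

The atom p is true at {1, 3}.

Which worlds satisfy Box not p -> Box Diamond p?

{2, 4}

1: Box not p is T, Box Diamond p is F. ✗
2: Box not p is T, Box Diamond p is T. ✓
3: Box not p is T, Box Diamond p is F. ✗
4: Box not p is T, Box Diamond p is T. ✓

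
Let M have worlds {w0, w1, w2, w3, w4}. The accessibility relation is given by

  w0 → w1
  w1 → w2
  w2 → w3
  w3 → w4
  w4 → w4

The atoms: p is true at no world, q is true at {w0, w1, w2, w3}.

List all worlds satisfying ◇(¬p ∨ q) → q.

{w0, w1, w2, w3}

w0: ◇(¬p ∨ q) is T, q is T. ✓
w1: ◇(¬p ∨ q) is T, q is T. ✓
w2: ◇(¬p ∨ q) is T, q is T. ✓
w3: ◇(¬p ∨ q) is T, q is T. ✓
w4: ◇(¬p ∨ q) is T, q is F. ✗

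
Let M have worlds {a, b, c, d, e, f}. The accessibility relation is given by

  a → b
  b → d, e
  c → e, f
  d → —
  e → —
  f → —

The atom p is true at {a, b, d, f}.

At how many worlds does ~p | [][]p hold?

5

a: ~p is F, [][]p is F. ✗
b: ~p is F, [][]p is T. ✓
c: ~p is T, [][]p is T. ✓
d: ~p is F, [][]p is T. ✓
e: ~p is T, [][]p is T. ✓
f: ~p is F, [][]p is T. ✓
Satisfying worlds: {b, c, d, e, f}.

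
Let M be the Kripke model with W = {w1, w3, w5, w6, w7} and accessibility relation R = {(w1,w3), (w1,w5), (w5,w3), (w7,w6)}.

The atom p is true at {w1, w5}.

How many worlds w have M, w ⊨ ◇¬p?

3

w1: successors {w3, w5}; ¬p there: w3:T, w5:F. ✓
w3: no successors, so ◇¬p fails. ✗
w5: successors {w3}; ¬p there: w3:T. ✓
w6: no successors, so ◇¬p fails. ✗
w7: successors {w6}; ¬p there: w6:T. ✓
Satisfying worlds: {w1, w5, w7}.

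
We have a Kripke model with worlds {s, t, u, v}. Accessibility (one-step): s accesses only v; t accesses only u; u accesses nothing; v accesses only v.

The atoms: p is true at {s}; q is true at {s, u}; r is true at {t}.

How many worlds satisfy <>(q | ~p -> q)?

s: successors {v}; q | ~p -> q there: v:F. ✗
t: successors {u}; q | ~p -> q there: u:T. ✓
u: no successors, so <>(q | ~p -> q) fails. ✗
v: successors {v}; q | ~p -> q there: v:F. ✗
Satisfying worlds: {t}.

1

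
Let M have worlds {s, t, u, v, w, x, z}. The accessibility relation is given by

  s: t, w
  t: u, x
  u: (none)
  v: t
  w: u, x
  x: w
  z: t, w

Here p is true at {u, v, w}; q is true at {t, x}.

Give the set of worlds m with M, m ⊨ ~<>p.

{u, v}

s: <>p is T. ✗
t: <>p is T. ✗
u: <>p is F. ✓
v: <>p is F. ✓
w: <>p is T. ✗
x: <>p is T. ✗
z: <>p is T. ✗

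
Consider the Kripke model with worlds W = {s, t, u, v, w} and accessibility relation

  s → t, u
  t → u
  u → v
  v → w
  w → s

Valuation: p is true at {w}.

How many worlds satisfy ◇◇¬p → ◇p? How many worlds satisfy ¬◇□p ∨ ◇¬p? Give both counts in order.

For ◇◇¬p → ◇p:
s: ◇◇¬p is T, ◇p is F. ✗
t: ◇◇¬p is T, ◇p is F. ✗
u: ◇◇¬p is F, ◇p is F. ✓
v: ◇◇¬p is T, ◇p is T. ✓
w: ◇◇¬p is T, ◇p is F. ✗
— 2 worlds.
For ¬◇□p ∨ ◇¬p:
s: ¬◇□p is T, ◇¬p is T. ✓
t: ¬◇□p is T, ◇¬p is T. ✓
u: ¬◇□p is F, ◇¬p is T. ✓
v: ¬◇□p is T, ◇¬p is F. ✓
w: ¬◇□p is T, ◇¬p is T. ✓
— 5 worlds.

2 and 5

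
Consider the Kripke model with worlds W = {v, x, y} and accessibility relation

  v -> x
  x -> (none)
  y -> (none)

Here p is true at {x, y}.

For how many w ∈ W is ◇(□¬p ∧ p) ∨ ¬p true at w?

v: ◇(□¬p ∧ p) is T, ¬p is T. ✓
x: ◇(□¬p ∧ p) is F, ¬p is F. ✗
y: ◇(□¬p ∧ p) is F, ¬p is F. ✗
Satisfying worlds: {v}.

1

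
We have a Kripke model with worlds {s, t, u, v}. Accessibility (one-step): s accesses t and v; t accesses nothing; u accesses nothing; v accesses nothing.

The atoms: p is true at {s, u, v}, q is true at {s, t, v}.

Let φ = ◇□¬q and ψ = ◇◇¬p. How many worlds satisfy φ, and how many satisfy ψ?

For ◇□¬q:
s: successors {t, v}; □¬q there: t:T, v:T. ✓
t: no successors, so ◇□¬q fails. ✗
u: no successors, so ◇□¬q fails. ✗
v: no successors, so ◇□¬q fails. ✗
— 1 world.
For ◇◇¬p:
s: successors {t, v}; ◇¬p there: t:F, v:F. ✗
t: no successors, so ◇◇¬p fails. ✗
u: no successors, so ◇◇¬p fails. ✗
v: no successors, so ◇◇¬p fails. ✗
— 0 worlds.

1 and 0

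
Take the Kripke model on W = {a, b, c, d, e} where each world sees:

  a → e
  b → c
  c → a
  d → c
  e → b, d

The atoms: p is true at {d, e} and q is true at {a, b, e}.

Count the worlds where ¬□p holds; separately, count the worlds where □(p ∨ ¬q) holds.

4 and 3

For ¬□p:
a: □p is T. ✗
b: □p is F. ✓
c: □p is F. ✓
d: □p is F. ✓
e: □p is F. ✓
— 4 worlds.
For □(p ∨ ¬q):
a: successors {e}; p ∨ ¬q there: e:T. ✓
b: successors {c}; p ∨ ¬q there: c:T. ✓
c: successors {a}; p ∨ ¬q there: a:F. ✗
d: successors {c}; p ∨ ¬q there: c:T. ✓
e: successors {b, d}; p ∨ ¬q there: b:F, d:T. ✗
— 3 worlds.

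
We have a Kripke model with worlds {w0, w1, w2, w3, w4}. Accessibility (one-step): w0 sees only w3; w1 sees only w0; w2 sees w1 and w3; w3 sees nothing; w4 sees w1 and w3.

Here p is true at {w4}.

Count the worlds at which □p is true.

1

w0: successors {w3}; p there: w3:F. ✗
w1: successors {w0}; p there: w0:F. ✗
w2: successors {w1, w3}; p there: w1:F, w3:F. ✗
w3: no successors, so □p holds vacuously. ✓
w4: successors {w1, w3}; p there: w1:F, w3:F. ✗
Satisfying worlds: {w3}.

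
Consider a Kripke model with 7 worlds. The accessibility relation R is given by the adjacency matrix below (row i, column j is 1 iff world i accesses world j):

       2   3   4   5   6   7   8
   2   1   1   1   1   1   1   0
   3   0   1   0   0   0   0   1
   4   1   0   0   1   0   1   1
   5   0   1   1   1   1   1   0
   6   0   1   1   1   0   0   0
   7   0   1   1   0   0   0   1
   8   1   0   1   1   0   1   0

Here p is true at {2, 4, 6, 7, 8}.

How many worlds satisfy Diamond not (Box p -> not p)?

0

2: successors {2, 3, 4, 5, 6, 7}; not (Box p -> not p) there: 2:F, 3:F, 4:F, 5:F, 6:F, 7:F. ✗
3: successors {3, 8}; not (Box p -> not p) there: 3:F, 8:F. ✗
4: successors {2, 5, 7, 8}; not (Box p -> not p) there: 2:F, 5:F, 7:F, 8:F. ✗
5: successors {3, 4, 5, 6, 7}; not (Box p -> not p) there: 3:F, 4:F, 5:F, 6:F, 7:F. ✗
6: successors {3, 4, 5}; not (Box p -> not p) there: 3:F, 4:F, 5:F. ✗
7: successors {3, 4, 8}; not (Box p -> not p) there: 3:F, 4:F, 8:F. ✗
8: successors {2, 4, 5, 7}; not (Box p -> not p) there: 2:F, 4:F, 5:F, 7:F. ✗
Satisfying worlds: ∅.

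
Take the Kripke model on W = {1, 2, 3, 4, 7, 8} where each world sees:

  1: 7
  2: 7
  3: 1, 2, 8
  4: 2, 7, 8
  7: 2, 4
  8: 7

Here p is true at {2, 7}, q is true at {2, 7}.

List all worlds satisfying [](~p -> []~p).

1: successors {7}; ~p -> []~p there: 7:T. ✓
2: successors {7}; ~p -> []~p there: 7:T. ✓
3: successors {1, 2, 8}; ~p -> []~p there: 1:F, 2:T, 8:F. ✗
4: successors {2, 7, 8}; ~p -> []~p there: 2:T, 7:T, 8:F. ✗
7: successors {2, 4}; ~p -> []~p there: 2:T, 4:F. ✗
8: successors {7}; ~p -> []~p there: 7:T. ✓

{1, 2, 8}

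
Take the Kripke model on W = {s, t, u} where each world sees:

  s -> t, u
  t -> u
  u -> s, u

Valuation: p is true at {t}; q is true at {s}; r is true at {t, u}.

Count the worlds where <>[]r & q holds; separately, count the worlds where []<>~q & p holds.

1 and 1

For <>[]r & q:
s: <>[]r is T, q is T. ✓
t: <>[]r is F, q is F. ✗
u: <>[]r is T, q is F. ✗
— 1 world.
For []<>~q & p:
s: []<>~q is T, p is F. ✗
t: []<>~q is T, p is T. ✓
u: []<>~q is T, p is F. ✗
— 1 world.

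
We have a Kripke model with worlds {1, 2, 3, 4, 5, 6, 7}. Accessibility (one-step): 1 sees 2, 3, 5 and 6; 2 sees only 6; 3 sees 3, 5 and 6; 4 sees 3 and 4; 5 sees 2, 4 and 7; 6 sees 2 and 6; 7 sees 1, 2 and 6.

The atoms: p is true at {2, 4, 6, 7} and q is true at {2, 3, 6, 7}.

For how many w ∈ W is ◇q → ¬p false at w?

1: ◇q is T, ¬p is T. ✓
2: ◇q is T, ¬p is F. ✗
3: ◇q is T, ¬p is T. ✓
4: ◇q is T, ¬p is F. ✗
5: ◇q is T, ¬p is T. ✓
6: ◇q is T, ¬p is F. ✗
7: ◇q is T, ¬p is F. ✗
Satisfying worlds: {1, 3, 5}.
So ◇q → ¬p fails at the other 4 worlds.

4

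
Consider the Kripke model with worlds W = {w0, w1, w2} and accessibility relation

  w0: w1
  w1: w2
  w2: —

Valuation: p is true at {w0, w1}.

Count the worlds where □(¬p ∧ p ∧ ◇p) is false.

w0: successors {w1}; ¬p ∧ p ∧ ◇p there: w1:F. ✗
w1: successors {w2}; ¬p ∧ p ∧ ◇p there: w2:F. ✗
w2: no successors, so □(¬p ∧ p ∧ ◇p) holds vacuously. ✓
Satisfying worlds: {w2}.
So □(¬p ∧ p ∧ ◇p) fails at the other 2 worlds.

2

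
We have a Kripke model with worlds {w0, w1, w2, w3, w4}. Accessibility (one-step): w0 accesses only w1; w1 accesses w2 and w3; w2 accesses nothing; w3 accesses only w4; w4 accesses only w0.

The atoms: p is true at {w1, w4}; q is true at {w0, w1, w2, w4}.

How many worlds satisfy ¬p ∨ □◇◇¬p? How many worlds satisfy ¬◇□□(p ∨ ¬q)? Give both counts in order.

4 and 2

For ¬p ∨ □◇◇¬p:
w0: ¬p is T, □◇◇¬p is F. ✓
w1: ¬p is F, □◇◇¬p is F. ✗
w2: ¬p is T, □◇◇¬p is T. ✓
w3: ¬p is T, □◇◇¬p is F. ✓
w4: ¬p is F, □◇◇¬p is T. ✓
— 4 worlds.
For ¬◇□□(p ∨ ¬q):
w0: ◇□□(p ∨ ¬q) is T. ✗
w1: ◇□□(p ∨ ¬q) is T. ✗
w2: ◇□□(p ∨ ¬q) is F. ✓
w3: ◇□□(p ∨ ¬q) is T. ✗
w4: ◇□□(p ∨ ¬q) is F. ✓
— 2 worlds.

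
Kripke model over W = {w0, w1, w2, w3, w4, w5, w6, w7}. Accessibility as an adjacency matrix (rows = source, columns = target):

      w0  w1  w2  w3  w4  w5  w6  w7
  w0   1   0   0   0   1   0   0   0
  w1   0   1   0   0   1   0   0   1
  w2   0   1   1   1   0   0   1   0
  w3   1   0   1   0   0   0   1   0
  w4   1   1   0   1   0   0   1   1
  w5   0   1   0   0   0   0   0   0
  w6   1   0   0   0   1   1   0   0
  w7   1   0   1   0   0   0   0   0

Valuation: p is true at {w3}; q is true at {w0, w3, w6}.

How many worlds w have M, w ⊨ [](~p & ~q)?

w0: successors {w0, w4}; ~p & ~q there: w0:F, w4:T. ✗
w1: successors {w1, w4, w7}; ~p & ~q there: w1:T, w4:T, w7:T. ✓
w2: successors {w1, w2, w3, w6}; ~p & ~q there: w1:T, w2:T, w3:F, w6:F. ✗
w3: successors {w0, w2, w6}; ~p & ~q there: w0:F, w2:T, w6:F. ✗
w4: successors {w0, w1, w3, w6, w7}; ~p & ~q there: w0:F, w1:T, w3:F, w6:F, w7:T. ✗
w5: successors {w1}; ~p & ~q there: w1:T. ✓
w6: successors {w0, w4, w5}; ~p & ~q there: w0:F, w4:T, w5:T. ✗
w7: successors {w0, w2}; ~p & ~q there: w0:F, w2:T. ✗
Satisfying worlds: {w1, w5}.

2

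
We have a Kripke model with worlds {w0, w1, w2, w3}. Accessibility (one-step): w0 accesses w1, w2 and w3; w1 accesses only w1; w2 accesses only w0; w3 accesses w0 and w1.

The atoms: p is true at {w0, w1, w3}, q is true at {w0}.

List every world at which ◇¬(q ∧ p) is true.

w0: successors {w1, w2, w3}; ¬(q ∧ p) there: w1:T, w2:T, w3:T. ✓
w1: successors {w1}; ¬(q ∧ p) there: w1:T. ✓
w2: successors {w0}; ¬(q ∧ p) there: w0:F. ✗
w3: successors {w0, w1}; ¬(q ∧ p) there: w0:F, w1:T. ✓

{w0, w1, w3}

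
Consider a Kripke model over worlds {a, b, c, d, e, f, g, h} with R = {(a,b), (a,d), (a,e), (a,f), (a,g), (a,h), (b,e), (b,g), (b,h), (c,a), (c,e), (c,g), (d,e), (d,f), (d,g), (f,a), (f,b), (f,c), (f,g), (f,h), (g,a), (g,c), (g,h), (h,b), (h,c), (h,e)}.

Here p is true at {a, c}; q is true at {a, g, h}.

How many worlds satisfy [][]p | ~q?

a: [][]p is F, ~q is F. ✗
b: [][]p is F, ~q is T. ✓
c: [][]p is F, ~q is T. ✓
d: [][]p is F, ~q is T. ✓
e: [][]p is T, ~q is T. ✓
f: [][]p is F, ~q is T. ✓
g: [][]p is F, ~q is F. ✗
h: [][]p is F, ~q is F. ✗
Satisfying worlds: {b, c, d, e, f}.

5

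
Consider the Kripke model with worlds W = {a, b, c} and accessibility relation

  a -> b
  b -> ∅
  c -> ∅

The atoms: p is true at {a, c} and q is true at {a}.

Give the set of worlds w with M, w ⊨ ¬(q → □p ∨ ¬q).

{a}

a: q → □p ∨ ¬q is F. ✓
b: q → □p ∨ ¬q is T. ✗
c: q → □p ∨ ¬q is T. ✗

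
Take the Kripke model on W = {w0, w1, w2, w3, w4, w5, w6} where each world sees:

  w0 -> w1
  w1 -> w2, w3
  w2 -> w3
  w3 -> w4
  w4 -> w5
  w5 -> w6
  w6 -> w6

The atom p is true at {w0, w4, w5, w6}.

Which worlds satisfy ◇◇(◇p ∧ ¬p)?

w0: successors {w1}; ◇(◇p ∧ ¬p) there: w1:T. ✓
w1: successors {w2, w3}; ◇(◇p ∧ ¬p) there: w2:T, w3:F. ✓
w2: successors {w3}; ◇(◇p ∧ ¬p) there: w3:F. ✗
w3: successors {w4}; ◇(◇p ∧ ¬p) there: w4:F. ✗
w4: successors {w5}; ◇(◇p ∧ ¬p) there: w5:F. ✗
w5: successors {w6}; ◇(◇p ∧ ¬p) there: w6:F. ✗
w6: successors {w6}; ◇(◇p ∧ ¬p) there: w6:F. ✗

{w0, w1}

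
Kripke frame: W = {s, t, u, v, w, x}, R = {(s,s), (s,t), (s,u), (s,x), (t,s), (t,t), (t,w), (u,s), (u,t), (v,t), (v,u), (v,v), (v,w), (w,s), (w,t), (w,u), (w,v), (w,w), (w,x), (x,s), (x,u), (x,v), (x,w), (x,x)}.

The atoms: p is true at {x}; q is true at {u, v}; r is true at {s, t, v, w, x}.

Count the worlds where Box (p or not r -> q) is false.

3

s: successors {s, t, u, x}; p or not r -> q there: s:T, t:T, u:T, x:F. ✗
t: successors {s, t, w}; p or not r -> q there: s:T, t:T, w:T. ✓
u: successors {s, t}; p or not r -> q there: s:T, t:T. ✓
v: successors {t, u, v, w}; p or not r -> q there: t:T, u:T, v:T, w:T. ✓
w: successors {s, t, u, v, w, x}; p or not r -> q there: s:T, t:T, u:T, v:T, w:T, x:F. ✗
x: successors {s, u, v, w, x}; p or not r -> q there: s:T, u:T, v:T, w:T, x:F. ✗
Satisfying worlds: {t, u, v}.
So Box (p or not r -> q) fails at the other 3 worlds.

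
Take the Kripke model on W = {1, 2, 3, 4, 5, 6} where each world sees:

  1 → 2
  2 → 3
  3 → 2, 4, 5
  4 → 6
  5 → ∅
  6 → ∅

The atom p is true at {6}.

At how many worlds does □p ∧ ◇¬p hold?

1: □p is F, ◇¬p is T. ✗
2: □p is F, ◇¬p is T. ✗
3: □p is F, ◇¬p is T. ✗
4: □p is T, ◇¬p is F. ✗
5: □p is T, ◇¬p is F. ✗
6: □p is T, ◇¬p is F. ✗
Satisfying worlds: ∅.

0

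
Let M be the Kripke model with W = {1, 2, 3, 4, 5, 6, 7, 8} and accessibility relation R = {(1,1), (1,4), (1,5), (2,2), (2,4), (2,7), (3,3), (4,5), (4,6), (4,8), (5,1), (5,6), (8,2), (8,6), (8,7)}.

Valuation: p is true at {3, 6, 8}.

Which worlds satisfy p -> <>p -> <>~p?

1: p is F, <>p -> <>~p is T. ✓
2: p is F, <>p -> <>~p is T. ✓
3: p is T, <>p -> <>~p is F. ✗
4: p is F, <>p -> <>~p is T. ✓
5: p is F, <>p -> <>~p is T. ✓
6: p is T, <>p -> <>~p is T. ✓
7: p is F, <>p -> <>~p is T. ✓
8: p is T, <>p -> <>~p is T. ✓

{1, 2, 4, 5, 6, 7, 8}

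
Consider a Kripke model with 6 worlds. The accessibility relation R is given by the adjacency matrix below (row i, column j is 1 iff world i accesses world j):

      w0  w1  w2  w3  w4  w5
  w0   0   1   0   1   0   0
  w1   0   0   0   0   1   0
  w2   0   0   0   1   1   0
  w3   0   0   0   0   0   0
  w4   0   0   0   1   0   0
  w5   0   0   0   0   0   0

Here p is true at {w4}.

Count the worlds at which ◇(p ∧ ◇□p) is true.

w0: successors {w1, w3}; p ∧ ◇□p there: w1:F, w3:F. ✗
w1: successors {w4}; p ∧ ◇□p there: w4:T. ✓
w2: successors {w3, w4}; p ∧ ◇□p there: w3:F, w4:T. ✓
w3: no successors, so ◇(p ∧ ◇□p) fails. ✗
w4: successors {w3}; p ∧ ◇□p there: w3:F. ✗
w5: no successors, so ◇(p ∧ ◇□p) fails. ✗
Satisfying worlds: {w1, w2}.

2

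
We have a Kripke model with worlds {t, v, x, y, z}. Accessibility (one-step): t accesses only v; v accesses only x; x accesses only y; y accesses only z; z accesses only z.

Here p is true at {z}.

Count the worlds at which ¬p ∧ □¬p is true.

t: ¬p is T, □¬p is T. ✓
v: ¬p is T, □¬p is T. ✓
x: ¬p is T, □¬p is T. ✓
y: ¬p is T, □¬p is F. ✗
z: ¬p is F, □¬p is F. ✗
Satisfying worlds: {t, v, x}.

3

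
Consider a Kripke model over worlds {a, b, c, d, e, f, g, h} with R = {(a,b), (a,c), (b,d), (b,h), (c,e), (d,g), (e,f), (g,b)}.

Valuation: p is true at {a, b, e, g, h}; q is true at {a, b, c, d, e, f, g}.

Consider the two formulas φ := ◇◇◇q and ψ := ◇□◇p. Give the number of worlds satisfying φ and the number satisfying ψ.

4 and 3

For ◇◇◇q:
a: successors {b, c}; ◇◇q there: b:T, c:T. ✓
b: successors {d, h}; ◇◇q there: d:T, h:F. ✓
c: successors {e}; ◇◇q there: e:F. ✗
d: successors {g}; ◇◇q there: g:T. ✓
e: successors {f}; ◇◇q there: f:F. ✗
f: no successors, so ◇◇◇q fails. ✗
g: successors {b}; ◇◇q there: b:T. ✓
h: no successors, so ◇◇◇q fails. ✗
— 4 worlds.
For ◇□◇p:
a: successors {b, c}; □◇p there: b:F, c:F. ✗
b: successors {d, h}; □◇p there: d:T, h:T. ✓
c: successors {e}; □◇p there: e:F. ✗
d: successors {g}; □◇p there: g:T. ✓
e: successors {f}; □◇p there: f:T. ✓
f: no successors, so ◇□◇p fails. ✗
g: successors {b}; □◇p there: b:F. ✗
h: no successors, so ◇□◇p fails. ✗
— 3 worlds.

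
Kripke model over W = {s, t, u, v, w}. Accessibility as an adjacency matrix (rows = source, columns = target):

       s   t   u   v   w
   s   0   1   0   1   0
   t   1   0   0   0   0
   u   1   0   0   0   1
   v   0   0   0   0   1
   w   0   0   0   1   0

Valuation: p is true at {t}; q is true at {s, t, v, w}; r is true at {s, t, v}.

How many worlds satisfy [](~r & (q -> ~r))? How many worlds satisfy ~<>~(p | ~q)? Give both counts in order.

1 and 0

For [](~r & (q -> ~r)):
s: successors {t, v}; ~r & (q -> ~r) there: t:F, v:F. ✗
t: successors {s}; ~r & (q -> ~r) there: s:F. ✗
u: successors {s, w}; ~r & (q -> ~r) there: s:F, w:T. ✗
v: successors {w}; ~r & (q -> ~r) there: w:T. ✓
w: successors {v}; ~r & (q -> ~r) there: v:F. ✗
— 1 world.
For ~<>~(p | ~q):
s: <>~(p | ~q) is T. ✗
t: <>~(p | ~q) is T. ✗
u: <>~(p | ~q) is T. ✗
v: <>~(p | ~q) is T. ✗
w: <>~(p | ~q) is T. ✗
— 0 worlds.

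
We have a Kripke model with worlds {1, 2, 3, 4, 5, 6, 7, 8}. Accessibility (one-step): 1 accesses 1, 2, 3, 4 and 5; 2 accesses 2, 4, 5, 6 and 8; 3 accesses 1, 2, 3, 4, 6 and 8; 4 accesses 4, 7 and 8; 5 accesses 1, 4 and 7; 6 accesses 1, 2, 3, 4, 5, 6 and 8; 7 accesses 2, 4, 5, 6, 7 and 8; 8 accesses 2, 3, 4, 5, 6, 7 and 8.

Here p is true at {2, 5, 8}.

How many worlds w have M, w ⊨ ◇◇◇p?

8

1: successors {1, 2, 3, 4, 5}; ◇◇p there: 1:T, 2:T, 3:T, 4:T, 5:T. ✓
2: successors {2, 4, 5, 6, 8}; ◇◇p there: 2:T, 4:T, 5:T, 6:T, 8:T. ✓
3: successors {1, 2, 3, 4, 6, 8}; ◇◇p there: 1:T, 2:T, 3:T, 4:T, 6:T, 8:T. ✓
4: successors {4, 7, 8}; ◇◇p there: 4:T, 7:T, 8:T. ✓
5: successors {1, 4, 7}; ◇◇p there: 1:T, 4:T, 7:T. ✓
6: successors {1, 2, 3, 4, 5, 6, 8}; ◇◇p there: 1:T, 2:T, 3:T, 4:T, 5:T, 6:T, 8:T. ✓
7: successors {2, 4, 5, 6, 7, 8}; ◇◇p there: 2:T, 4:T, 5:T, 6:T, 7:T, 8:T. ✓
8: successors {2, 3, 4, 5, 6, 7, 8}; ◇◇p there: 2:T, 3:T, 4:T, 5:T, 6:T, 7:T, 8:T. ✓
Satisfying worlds: {1, 2, 3, 4, 5, 6, 7, 8}.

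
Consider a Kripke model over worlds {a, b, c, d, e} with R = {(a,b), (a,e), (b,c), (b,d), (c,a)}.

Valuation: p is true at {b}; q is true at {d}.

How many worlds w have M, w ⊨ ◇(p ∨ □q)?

2

a: successors {b, e}; p ∨ □q there: b:T, e:T. ✓
b: successors {c, d}; p ∨ □q there: c:F, d:T. ✓
c: successors {a}; p ∨ □q there: a:F. ✗
d: no successors, so ◇(p ∨ □q) fails. ✗
e: no successors, so ◇(p ∨ □q) fails. ✗
Satisfying worlds: {a, b}.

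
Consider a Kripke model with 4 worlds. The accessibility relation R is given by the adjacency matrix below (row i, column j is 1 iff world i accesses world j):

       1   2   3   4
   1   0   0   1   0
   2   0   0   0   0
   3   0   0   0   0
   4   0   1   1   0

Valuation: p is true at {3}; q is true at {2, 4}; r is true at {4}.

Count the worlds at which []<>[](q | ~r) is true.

1: successors {3}; <>[](q | ~r) there: 3:F. ✗
2: no successors, so []<>[](q | ~r) holds vacuously. ✓
3: no successors, so []<>[](q | ~r) holds vacuously. ✓
4: successors {2, 3}; <>[](q | ~r) there: 2:F, 3:F. ✗
Satisfying worlds: {2, 3}.

2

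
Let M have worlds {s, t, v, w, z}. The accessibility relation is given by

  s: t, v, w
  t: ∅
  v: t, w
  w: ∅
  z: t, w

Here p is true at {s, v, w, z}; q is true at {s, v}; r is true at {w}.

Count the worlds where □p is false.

s: successors {t, v, w}; p there: t:F, v:T, w:T. ✗
t: no successors, so □p holds vacuously. ✓
v: successors {t, w}; p there: t:F, w:T. ✗
w: no successors, so □p holds vacuously. ✓
z: successors {t, w}; p there: t:F, w:T. ✗
Satisfying worlds: {t, w}.
So □p fails at the other 3 worlds.

3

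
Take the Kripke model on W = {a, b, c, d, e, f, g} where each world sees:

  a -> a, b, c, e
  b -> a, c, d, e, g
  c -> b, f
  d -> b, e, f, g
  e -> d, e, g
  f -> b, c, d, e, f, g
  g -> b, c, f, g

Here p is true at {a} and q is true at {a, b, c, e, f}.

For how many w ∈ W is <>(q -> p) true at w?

a: successors {a, b, c, e}; q -> p there: a:T, b:F, c:F, e:F. ✓
b: successors {a, c, d, e, g}; q -> p there: a:T, c:F, d:T, e:F, g:T. ✓
c: successors {b, f}; q -> p there: b:F, f:F. ✗
d: successors {b, e, f, g}; q -> p there: b:F, e:F, f:F, g:T. ✓
e: successors {d, e, g}; q -> p there: d:T, e:F, g:T. ✓
f: successors {b, c, d, e, f, g}; q -> p there: b:F, c:F, d:T, e:F, f:F, g:T. ✓
g: successors {b, c, f, g}; q -> p there: b:F, c:F, f:F, g:T. ✓
Satisfying worlds: {a, b, d, e, f, g}.

6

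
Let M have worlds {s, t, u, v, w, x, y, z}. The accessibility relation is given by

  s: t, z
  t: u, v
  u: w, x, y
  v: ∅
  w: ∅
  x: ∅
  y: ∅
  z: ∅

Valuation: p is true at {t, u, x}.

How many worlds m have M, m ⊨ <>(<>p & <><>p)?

s: successors {t, z}; <>p & <><>p there: t:T, z:F. ✓
t: successors {u, v}; <>p & <><>p there: u:F, v:F. ✗
u: successors {w, x, y}; <>p & <><>p there: w:F, x:F, y:F. ✗
v: no successors, so <>(<>p & <><>p) fails. ✗
w: no successors, so <>(<>p & <><>p) fails. ✗
x: no successors, so <>(<>p & <><>p) fails. ✗
y: no successors, so <>(<>p & <><>p) fails. ✗
z: no successors, so <>(<>p & <><>p) fails. ✗
Satisfying worlds: {s}.

1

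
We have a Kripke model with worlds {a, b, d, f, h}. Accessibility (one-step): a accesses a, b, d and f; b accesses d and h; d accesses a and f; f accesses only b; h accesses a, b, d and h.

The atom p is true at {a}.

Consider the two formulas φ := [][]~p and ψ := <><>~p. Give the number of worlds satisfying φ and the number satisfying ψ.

1 and 5

For [][]~p:
a: successors {a, b, d, f}; []~p there: a:F, b:T, d:F, f:T. ✗
b: successors {d, h}; []~p there: d:F, h:F. ✗
d: successors {a, f}; []~p there: a:F, f:T. ✗
f: successors {b}; []~p there: b:T. ✓
h: successors {a, b, d, h}; []~p there: a:F, b:T, d:F, h:F. ✗
— 1 world.
For <><>~p:
a: successors {a, b, d, f}; <>~p there: a:T, b:T, d:T, f:T. ✓
b: successors {d, h}; <>~p there: d:T, h:T. ✓
d: successors {a, f}; <>~p there: a:T, f:T. ✓
f: successors {b}; <>~p there: b:T. ✓
h: successors {a, b, d, h}; <>~p there: a:T, b:T, d:T, h:T. ✓
— 5 worlds.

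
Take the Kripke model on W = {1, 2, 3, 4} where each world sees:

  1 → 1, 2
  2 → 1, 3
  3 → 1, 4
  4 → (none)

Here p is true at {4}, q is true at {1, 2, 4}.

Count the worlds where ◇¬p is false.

1: successors {1, 2}; ¬p there: 1:T, 2:T. ✓
2: successors {1, 3}; ¬p there: 1:T, 3:T. ✓
3: successors {1, 4}; ¬p there: 1:T, 4:F. ✓
4: no successors, so ◇¬p fails. ✗
Satisfying worlds: {1, 2, 3}.
So ◇¬p fails at the other 1 world.

1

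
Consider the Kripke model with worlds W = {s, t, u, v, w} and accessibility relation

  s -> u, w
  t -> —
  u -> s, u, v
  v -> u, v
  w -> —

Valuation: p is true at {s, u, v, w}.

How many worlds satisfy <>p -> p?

5

s: <>p is T, p is T. ✓
t: <>p is F, p is F. ✓
u: <>p is T, p is T. ✓
v: <>p is T, p is T. ✓
w: <>p is F, p is T. ✓
Satisfying worlds: {s, t, u, v, w}.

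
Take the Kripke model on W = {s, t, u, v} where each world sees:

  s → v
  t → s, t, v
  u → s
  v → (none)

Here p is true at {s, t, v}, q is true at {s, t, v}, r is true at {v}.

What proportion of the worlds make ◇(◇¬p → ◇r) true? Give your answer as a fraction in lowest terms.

3/4

s: successors {v}; ◇¬p → ◇r there: v:T. ✓
t: successors {s, t, v}; ◇¬p → ◇r there: s:T, t:T, v:T. ✓
u: successors {s}; ◇¬p → ◇r there: s:T. ✓
v: no successors, so ◇(◇¬p → ◇r) fails. ✗
That's 3 of 4 worlds, so 3/4.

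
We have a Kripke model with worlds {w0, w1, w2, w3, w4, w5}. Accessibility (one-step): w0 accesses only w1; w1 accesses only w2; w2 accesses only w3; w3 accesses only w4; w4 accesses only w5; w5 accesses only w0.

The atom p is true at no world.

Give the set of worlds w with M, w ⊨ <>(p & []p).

∅

w0: successors {w1}; p & []p there: w1:F. ✗
w1: successors {w2}; p & []p there: w2:F. ✗
w2: successors {w3}; p & []p there: w3:F. ✗
w3: successors {w4}; p & []p there: w4:F. ✗
w4: successors {w5}; p & []p there: w5:F. ✗
w5: successors {w0}; p & []p there: w0:F. ✗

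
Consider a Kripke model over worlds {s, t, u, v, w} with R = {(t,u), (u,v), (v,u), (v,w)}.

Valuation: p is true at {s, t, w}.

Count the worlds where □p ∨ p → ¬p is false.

3

s: □p ∨ p is T, ¬p is F. ✗
t: □p ∨ p is T, ¬p is F. ✗
u: □p ∨ p is F, ¬p is T. ✓
v: □p ∨ p is F, ¬p is T. ✓
w: □p ∨ p is T, ¬p is F. ✗
Satisfying worlds: {u, v}.
So □p ∨ p → ¬p fails at the other 3 worlds.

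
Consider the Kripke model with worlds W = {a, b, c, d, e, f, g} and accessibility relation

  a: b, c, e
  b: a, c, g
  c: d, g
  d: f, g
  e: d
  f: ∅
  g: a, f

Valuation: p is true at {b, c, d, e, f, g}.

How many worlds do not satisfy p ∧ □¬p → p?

a: p ∧ □¬p is F, p is F. ✓
b: p ∧ □¬p is F, p is T. ✓
c: p ∧ □¬p is F, p is T. ✓
d: p ∧ □¬p is F, p is T. ✓
e: p ∧ □¬p is F, p is T. ✓
f: p ∧ □¬p is T, p is T. ✓
g: p ∧ □¬p is F, p is T. ✓
Satisfying worlds: {a, b, c, d, e, f, g}.
So p ∧ □¬p → p fails at the other 0 worlds.

0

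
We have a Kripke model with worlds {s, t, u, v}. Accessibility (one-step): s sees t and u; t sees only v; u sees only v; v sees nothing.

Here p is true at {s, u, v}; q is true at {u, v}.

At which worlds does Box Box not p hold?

{t, u, v}

s: successors {t, u}; Box not p there: t:F, u:F. ✗
t: successors {v}; Box not p there: v:T. ✓
u: successors {v}; Box not p there: v:T. ✓
v: no successors, so Box Box not p holds vacuously. ✓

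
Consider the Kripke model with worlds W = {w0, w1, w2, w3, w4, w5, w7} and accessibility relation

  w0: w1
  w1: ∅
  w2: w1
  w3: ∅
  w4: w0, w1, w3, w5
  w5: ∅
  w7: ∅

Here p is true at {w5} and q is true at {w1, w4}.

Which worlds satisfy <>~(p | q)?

{w4}

w0: successors {w1}; ~(p | q) there: w1:F. ✗
w1: no successors, so <>~(p | q) fails. ✗
w2: successors {w1}; ~(p | q) there: w1:F. ✗
w3: no successors, so <>~(p | q) fails. ✗
w4: successors {w0, w1, w3, w5}; ~(p | q) there: w0:T, w1:F, w3:T, w5:F. ✓
w5: no successors, so <>~(p | q) fails. ✗
w7: no successors, so <>~(p | q) fails. ✗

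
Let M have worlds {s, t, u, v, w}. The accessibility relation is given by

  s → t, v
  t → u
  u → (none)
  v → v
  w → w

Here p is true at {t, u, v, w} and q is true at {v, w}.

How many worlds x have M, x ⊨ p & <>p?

3

s: p is F, <>p is T. ✗
t: p is T, <>p is T. ✓
u: p is T, <>p is F. ✗
v: p is T, <>p is T. ✓
w: p is T, <>p is T. ✓
Satisfying worlds: {t, v, w}.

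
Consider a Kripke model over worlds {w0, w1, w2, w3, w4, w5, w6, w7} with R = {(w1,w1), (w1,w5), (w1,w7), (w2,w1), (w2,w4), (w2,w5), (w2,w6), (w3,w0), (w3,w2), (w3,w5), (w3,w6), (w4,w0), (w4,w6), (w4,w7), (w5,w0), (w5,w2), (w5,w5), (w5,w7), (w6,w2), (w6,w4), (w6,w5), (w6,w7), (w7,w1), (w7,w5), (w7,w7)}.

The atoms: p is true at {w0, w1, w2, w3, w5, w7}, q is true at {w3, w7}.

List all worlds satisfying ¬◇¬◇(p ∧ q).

{w0, w1, w2, w7}

w0: ◇¬◇(p ∧ q) is F. ✓
w1: ◇¬◇(p ∧ q) is F. ✓
w2: ◇¬◇(p ∧ q) is F. ✓
w3: ◇¬◇(p ∧ q) is T. ✗
w4: ◇¬◇(p ∧ q) is T. ✗
w5: ◇¬◇(p ∧ q) is T. ✗
w6: ◇¬◇(p ∧ q) is T. ✗
w7: ◇¬◇(p ∧ q) is F. ✓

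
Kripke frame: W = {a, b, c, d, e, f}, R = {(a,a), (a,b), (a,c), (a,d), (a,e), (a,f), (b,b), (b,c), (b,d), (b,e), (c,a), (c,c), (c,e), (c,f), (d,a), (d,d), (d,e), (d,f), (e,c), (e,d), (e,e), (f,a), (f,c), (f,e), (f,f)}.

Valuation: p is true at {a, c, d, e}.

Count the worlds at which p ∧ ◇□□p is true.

a: p is T, ◇□□p is F. ✗
b: p is F, ◇□□p is F. ✗
c: p is T, ◇□□p is F. ✗
d: p is T, ◇□□p is F. ✗
e: p is T, ◇□□p is F. ✗
f: p is F, ◇□□p is F. ✗
Satisfying worlds: ∅.

0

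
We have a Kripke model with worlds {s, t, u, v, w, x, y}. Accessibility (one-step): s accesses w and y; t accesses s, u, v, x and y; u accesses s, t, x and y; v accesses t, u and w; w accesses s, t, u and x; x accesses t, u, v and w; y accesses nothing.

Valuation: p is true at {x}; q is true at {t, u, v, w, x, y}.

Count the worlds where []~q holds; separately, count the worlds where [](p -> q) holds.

1 and 7

For []~q:
s: successors {w, y}; ~q there: w:F, y:F. ✗
t: successors {s, u, v, x, y}; ~q there: s:T, u:F, v:F, x:F, y:F. ✗
u: successors {s, t, x, y}; ~q there: s:T, t:F, x:F, y:F. ✗
v: successors {t, u, w}; ~q there: t:F, u:F, w:F. ✗
w: successors {s, t, u, x}; ~q there: s:T, t:F, u:F, x:F. ✗
x: successors {t, u, v, w}; ~q there: t:F, u:F, v:F, w:F. ✗
y: no successors, so []~q holds vacuously. ✓
— 1 world.
For [](p -> q):
s: successors {w, y}; p -> q there: w:T, y:T. ✓
t: successors {s, u, v, x, y}; p -> q there: s:T, u:T, v:T, x:T, y:T. ✓
u: successors {s, t, x, y}; p -> q there: s:T, t:T, x:T, y:T. ✓
v: successors {t, u, w}; p -> q there: t:T, u:T, w:T. ✓
w: successors {s, t, u, x}; p -> q there: s:T, t:T, u:T, x:T. ✓
x: successors {t, u, v, w}; p -> q there: t:T, u:T, v:T, w:T. ✓
y: no successors, so [](p -> q) holds vacuously. ✓
— 7 worlds.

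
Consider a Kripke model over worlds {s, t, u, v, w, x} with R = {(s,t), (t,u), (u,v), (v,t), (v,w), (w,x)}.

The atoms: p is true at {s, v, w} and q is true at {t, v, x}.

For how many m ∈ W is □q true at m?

s: successors {t}; q there: t:T. ✓
t: successors {u}; q there: u:F. ✗
u: successors {v}; q there: v:T. ✓
v: successors {t, w}; q there: t:T, w:F. ✗
w: successors {x}; q there: x:T. ✓
x: no successors, so □q holds vacuously. ✓
Satisfying worlds: {s, u, w, x}.

4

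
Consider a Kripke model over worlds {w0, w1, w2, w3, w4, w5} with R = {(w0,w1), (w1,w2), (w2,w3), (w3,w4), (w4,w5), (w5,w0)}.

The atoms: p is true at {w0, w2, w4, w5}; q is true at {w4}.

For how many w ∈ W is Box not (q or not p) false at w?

3

w0: successors {w1}; not (q or not p) there: w1:F. ✗
w1: successors {w2}; not (q or not p) there: w2:T. ✓
w2: successors {w3}; not (q or not p) there: w3:F. ✗
w3: successors {w4}; not (q or not p) there: w4:F. ✗
w4: successors {w5}; not (q or not p) there: w5:T. ✓
w5: successors {w0}; not (q or not p) there: w0:T. ✓
Satisfying worlds: {w1, w4, w5}.
So Box not (q or not p) fails at the other 3 worlds.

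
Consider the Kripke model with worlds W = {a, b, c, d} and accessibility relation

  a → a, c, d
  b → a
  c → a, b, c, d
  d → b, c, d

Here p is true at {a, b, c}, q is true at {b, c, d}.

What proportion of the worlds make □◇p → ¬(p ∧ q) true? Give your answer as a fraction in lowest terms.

1/2

a: □◇p is T, ¬(p ∧ q) is T. ✓
b: □◇p is T, ¬(p ∧ q) is F. ✗
c: □◇p is T, ¬(p ∧ q) is F. ✗
d: □◇p is T, ¬(p ∧ q) is T. ✓
That's 2 of 4 worlds, so 2/4 = 1/2.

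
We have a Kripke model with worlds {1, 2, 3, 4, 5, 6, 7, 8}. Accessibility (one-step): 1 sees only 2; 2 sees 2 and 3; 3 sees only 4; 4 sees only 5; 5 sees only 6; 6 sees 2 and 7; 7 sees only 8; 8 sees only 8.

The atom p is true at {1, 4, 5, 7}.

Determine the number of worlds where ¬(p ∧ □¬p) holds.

1: p ∧ □¬p is T. ✗
2: p ∧ □¬p is F. ✓
3: p ∧ □¬p is F. ✓
4: p ∧ □¬p is F. ✓
5: p ∧ □¬p is T. ✗
6: p ∧ □¬p is F. ✓
7: p ∧ □¬p is T. ✗
8: p ∧ □¬p is F. ✓
Satisfying worlds: {2, 3, 4, 6, 8}.

5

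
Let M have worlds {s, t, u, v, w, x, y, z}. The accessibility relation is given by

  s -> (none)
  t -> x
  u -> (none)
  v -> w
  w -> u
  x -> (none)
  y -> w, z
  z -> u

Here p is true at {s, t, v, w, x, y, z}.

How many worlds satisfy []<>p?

3

s: no successors, so []<>p holds vacuously. ✓
t: successors {x}; <>p there: x:F. ✗
u: no successors, so []<>p holds vacuously. ✓
v: successors {w}; <>p there: w:F. ✗
w: successors {u}; <>p there: u:F. ✗
x: no successors, so []<>p holds vacuously. ✓
y: successors {w, z}; <>p there: w:F, z:F. ✗
z: successors {u}; <>p there: u:F. ✗
Satisfying worlds: {s, u, x}.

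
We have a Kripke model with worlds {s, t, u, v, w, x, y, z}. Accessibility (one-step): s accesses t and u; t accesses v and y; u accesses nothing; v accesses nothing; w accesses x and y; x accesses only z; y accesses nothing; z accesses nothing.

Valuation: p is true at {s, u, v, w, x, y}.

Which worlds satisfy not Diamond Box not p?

s: Diamond Box not p is T. ✗
t: Diamond Box not p is T. ✗
u: Diamond Box not p is F. ✓
v: Diamond Box not p is F. ✓
w: Diamond Box not p is T. ✗
x: Diamond Box not p is T. ✗
y: Diamond Box not p is F. ✓
z: Diamond Box not p is F. ✓

{u, v, y, z}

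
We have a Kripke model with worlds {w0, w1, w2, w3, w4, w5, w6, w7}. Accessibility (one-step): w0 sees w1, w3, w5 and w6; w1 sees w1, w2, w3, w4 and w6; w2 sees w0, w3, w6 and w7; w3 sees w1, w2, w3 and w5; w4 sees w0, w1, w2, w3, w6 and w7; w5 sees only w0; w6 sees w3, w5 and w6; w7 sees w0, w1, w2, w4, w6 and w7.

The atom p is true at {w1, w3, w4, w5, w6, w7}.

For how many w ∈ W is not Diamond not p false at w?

w0: Diamond not p is F. ✓
w1: Diamond not p is T. ✗
w2: Diamond not p is T. ✗
w3: Diamond not p is T. ✗
w4: Diamond not p is T. ✗
w5: Diamond not p is T. ✗
w6: Diamond not p is F. ✓
w7: Diamond not p is T. ✗
Satisfying worlds: {w0, w6}.
So not Diamond not p fails at the other 6 worlds.

6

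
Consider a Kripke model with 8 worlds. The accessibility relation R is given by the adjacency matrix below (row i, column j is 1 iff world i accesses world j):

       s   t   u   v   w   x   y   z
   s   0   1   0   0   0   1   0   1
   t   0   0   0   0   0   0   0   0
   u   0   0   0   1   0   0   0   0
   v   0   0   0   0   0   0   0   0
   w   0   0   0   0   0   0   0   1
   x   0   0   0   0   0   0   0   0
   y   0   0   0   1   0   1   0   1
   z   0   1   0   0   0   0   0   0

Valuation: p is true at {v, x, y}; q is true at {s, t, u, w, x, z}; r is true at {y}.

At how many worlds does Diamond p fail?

5

s: successors {t, x, z}; p there: t:F, x:T, z:F. ✓
t: no successors, so Diamond p fails. ✗
u: successors {v}; p there: v:T. ✓
v: no successors, so Diamond p fails. ✗
w: successors {z}; p there: z:F. ✗
x: no successors, so Diamond p fails. ✗
y: successors {v, x, z}; p there: v:T, x:T, z:F. ✓
z: successors {t}; p there: t:F. ✗
Satisfying worlds: {s, u, y}.
So Diamond p fails at the other 5 worlds.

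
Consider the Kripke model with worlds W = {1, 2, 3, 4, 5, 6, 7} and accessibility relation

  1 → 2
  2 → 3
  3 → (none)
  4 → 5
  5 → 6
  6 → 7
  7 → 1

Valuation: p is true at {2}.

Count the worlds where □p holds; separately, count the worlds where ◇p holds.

For □p:
1: successors {2}; p there: 2:T. ✓
2: successors {3}; p there: 3:F. ✗
3: no successors, so □p holds vacuously. ✓
4: successors {5}; p there: 5:F. ✗
5: successors {6}; p there: 6:F. ✗
6: successors {7}; p there: 7:F. ✗
7: successors {1}; p there: 1:F. ✗
— 2 worlds.
For ◇p:
1: successors {2}; p there: 2:T. ✓
2: successors {3}; p there: 3:F. ✗
3: no successors, so ◇p fails. ✗
4: successors {5}; p there: 5:F. ✗
5: successors {6}; p there: 6:F. ✗
6: successors {7}; p there: 7:F. ✗
7: successors {1}; p there: 1:F. ✗
— 1 world.

2 and 1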